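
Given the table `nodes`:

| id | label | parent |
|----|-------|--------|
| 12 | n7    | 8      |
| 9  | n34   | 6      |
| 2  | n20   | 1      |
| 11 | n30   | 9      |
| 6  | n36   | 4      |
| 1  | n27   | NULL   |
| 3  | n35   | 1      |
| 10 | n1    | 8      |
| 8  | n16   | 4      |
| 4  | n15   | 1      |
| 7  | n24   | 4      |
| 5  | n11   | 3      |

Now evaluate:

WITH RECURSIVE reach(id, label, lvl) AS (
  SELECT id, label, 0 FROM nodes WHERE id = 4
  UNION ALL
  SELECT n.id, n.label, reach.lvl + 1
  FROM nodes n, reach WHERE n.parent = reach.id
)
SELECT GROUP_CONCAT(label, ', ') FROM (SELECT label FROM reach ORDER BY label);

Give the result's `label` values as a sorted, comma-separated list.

n1, n15, n16, n24, n30, n34, n36, n7

Base: id=4 (n15) at lvl 0.
Iteration 1: rows with parent in {4} -> n36 (id 6, lvl 1), n24 (id 7, lvl 1), n16 (id 8, lvl 1).
Iteration 2: rows with parent in {6,7,8} -> n34 (id 9, lvl 2), n1 (id 10, lvl 2), n7 (id 12, lvl 2).
Iteration 3: rows with parent in {9,10,12} -> n30 (id 11, lvl 3).
Iteration 4: no rows with parent in {11}; recursion stops.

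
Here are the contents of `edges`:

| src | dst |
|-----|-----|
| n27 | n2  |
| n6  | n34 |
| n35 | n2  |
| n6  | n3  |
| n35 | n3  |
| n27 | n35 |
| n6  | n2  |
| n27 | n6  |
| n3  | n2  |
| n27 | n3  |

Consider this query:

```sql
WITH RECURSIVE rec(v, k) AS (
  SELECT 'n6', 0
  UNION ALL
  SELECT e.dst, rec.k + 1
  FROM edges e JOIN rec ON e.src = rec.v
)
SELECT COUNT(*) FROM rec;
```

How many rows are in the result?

Base: (n6, k=0).
Iteration 1: edges from {n6} -> (n2, k=1), (n3, k=1), (n34, k=1).
Iteration 2: edges from {n2,n3,n34} -> (n2, k=2).
Iteration 3: no outgoing edges from {n2}; recursion stops.
Total rows emitted: 5.

5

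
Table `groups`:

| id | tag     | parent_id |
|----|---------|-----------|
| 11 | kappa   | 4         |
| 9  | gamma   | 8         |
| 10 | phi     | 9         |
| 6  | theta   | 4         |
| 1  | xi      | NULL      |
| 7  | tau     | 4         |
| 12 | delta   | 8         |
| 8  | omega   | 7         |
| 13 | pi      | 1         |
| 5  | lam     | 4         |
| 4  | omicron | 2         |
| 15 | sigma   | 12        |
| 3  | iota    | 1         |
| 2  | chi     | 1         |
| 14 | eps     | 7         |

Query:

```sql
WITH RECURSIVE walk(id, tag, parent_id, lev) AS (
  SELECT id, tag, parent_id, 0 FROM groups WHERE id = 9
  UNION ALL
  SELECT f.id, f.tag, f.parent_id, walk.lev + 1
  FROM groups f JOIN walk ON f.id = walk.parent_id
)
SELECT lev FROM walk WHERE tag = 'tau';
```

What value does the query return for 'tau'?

Base: id=9 (gamma), parent_id=8, lev 0.
Iteration 1: join on id=8 -> omega (id 8, parent_id=7, lev 1).
Iteration 2: join on id=7 -> tau (id 7, parent_id=4, lev 2).
Iteration 3: join on id=4 -> omicron (id 4, parent_id=2, lev 3).
Iteration 4: join on id=2 -> chi (id 2, parent_id=1, lev 4).
Iteration 5: join on id=1 -> xi (id 1, parent_id=NULL, lev 5).
Iteration 6: parent_id is NULL; no match; recursion stops.

2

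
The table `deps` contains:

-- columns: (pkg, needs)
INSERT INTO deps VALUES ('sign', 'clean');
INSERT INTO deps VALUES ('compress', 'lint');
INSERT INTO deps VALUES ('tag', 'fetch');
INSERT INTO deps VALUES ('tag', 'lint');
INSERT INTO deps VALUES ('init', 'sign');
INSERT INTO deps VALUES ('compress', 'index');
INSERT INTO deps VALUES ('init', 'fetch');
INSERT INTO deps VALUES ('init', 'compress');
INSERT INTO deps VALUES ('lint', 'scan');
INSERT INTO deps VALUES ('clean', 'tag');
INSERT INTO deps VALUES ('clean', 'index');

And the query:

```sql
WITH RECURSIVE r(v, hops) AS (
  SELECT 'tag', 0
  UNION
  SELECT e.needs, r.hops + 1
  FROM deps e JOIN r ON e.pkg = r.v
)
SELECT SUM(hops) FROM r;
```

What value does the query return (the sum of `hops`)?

4

Base: (tag, hops=0).
Iteration 1: edges from {tag} -> (fetch, hops=1), (lint, hops=1).
Iteration 2: edges from {fetch,lint} -> (scan, hops=2).
Iteration 3: no outgoing edges from {scan}; recursion stops.
SUM(hops) = 0 + 1 + 1 + 2 = 4.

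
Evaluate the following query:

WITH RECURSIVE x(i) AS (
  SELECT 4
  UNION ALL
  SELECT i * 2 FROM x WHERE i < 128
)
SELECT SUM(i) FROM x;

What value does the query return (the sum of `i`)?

Base: i=4.
Iteration 1: 4 < 128 holds -> i = 4 * 2 = 8.
Iteration 2: 8 < 128 holds -> i = 8 * 2 = 16.
Iteration 3: 16 < 128 holds -> i = 16 * 2 = 32.
Iteration 4: 32 < 128 holds -> i = 32 * 2 = 64.
Iteration 5: 64 < 128 holds -> i = 64 * 2 = 128.
Iteration 6: 128 < 128 fails; recursion stops.
SUM(i) = 4 + 8 + 16 + 32 + 64 + 128 = 252.

252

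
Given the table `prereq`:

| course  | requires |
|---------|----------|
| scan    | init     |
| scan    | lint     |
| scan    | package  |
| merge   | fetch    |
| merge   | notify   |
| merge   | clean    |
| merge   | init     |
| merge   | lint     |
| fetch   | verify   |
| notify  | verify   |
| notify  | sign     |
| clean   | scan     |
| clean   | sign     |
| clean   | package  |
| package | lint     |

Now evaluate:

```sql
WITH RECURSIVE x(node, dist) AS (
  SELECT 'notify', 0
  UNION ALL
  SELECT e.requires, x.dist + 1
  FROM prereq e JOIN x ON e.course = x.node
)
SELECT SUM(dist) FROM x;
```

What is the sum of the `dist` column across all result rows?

2

Base: (notify, dist=0).
Iteration 1: edges from {notify} -> (sign, dist=1), (verify, dist=1).
Iteration 2: no outgoing edges from {sign,verify}; recursion stops.
SUM(dist) = 0 + 1 + 1 = 2.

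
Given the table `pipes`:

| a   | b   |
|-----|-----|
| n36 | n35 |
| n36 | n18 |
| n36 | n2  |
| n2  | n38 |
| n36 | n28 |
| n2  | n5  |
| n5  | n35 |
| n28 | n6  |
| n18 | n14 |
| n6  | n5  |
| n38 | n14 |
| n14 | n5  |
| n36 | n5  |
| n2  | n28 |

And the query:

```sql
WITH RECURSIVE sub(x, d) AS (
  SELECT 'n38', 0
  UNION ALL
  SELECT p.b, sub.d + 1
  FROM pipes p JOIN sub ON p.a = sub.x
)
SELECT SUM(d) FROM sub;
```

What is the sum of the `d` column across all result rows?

6

Base: (n38, d=0).
Iteration 1: edges from {n38} -> (n14, d=1).
Iteration 2: edges from {n14} -> (n5, d=2).
Iteration 3: edges from {n5} -> (n35, d=3).
Iteration 4: no outgoing edges from {n35}; recursion stops.
SUM(d) = 0 + 1 + 2 + 3 = 6.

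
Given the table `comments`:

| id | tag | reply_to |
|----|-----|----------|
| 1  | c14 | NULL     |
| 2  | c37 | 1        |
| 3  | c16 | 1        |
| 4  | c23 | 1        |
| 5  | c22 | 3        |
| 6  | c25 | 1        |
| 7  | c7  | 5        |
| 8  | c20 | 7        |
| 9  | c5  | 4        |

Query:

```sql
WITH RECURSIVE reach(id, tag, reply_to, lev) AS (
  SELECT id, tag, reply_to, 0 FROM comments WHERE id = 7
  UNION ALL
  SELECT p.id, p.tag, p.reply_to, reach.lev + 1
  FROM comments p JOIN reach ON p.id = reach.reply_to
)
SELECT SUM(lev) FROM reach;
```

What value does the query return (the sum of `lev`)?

Base: id=7 (c7), reply_to=5, lev 0.
Iteration 1: join on id=5 -> c22 (id 5, reply_to=3, lev 1).
Iteration 2: join on id=3 -> c16 (id 3, reply_to=1, lev 2).
Iteration 3: join on id=1 -> c14 (id 1, reply_to=NULL, lev 3).
Iteration 4: reply_to is NULL; no match; recursion stops.
SUM(lev) = 0 + 1 + 2 + 3 = 6.

6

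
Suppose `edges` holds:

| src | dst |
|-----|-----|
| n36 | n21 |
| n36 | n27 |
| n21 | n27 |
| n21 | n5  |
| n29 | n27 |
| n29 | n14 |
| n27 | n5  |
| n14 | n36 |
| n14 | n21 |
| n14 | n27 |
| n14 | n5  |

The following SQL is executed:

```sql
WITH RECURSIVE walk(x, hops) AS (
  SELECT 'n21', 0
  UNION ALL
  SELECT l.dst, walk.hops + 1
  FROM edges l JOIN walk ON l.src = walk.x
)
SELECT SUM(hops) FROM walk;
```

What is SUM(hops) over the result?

Base: (n21, hops=0).
Iteration 1: edges from {n21} -> (n27, hops=1), (n5, hops=1).
Iteration 2: edges from {n27,n5} -> (n5, hops=2).
Iteration 3: no outgoing edges from {n5}; recursion stops.
SUM(hops) = 0 + 1 + 1 + 2 = 4.

4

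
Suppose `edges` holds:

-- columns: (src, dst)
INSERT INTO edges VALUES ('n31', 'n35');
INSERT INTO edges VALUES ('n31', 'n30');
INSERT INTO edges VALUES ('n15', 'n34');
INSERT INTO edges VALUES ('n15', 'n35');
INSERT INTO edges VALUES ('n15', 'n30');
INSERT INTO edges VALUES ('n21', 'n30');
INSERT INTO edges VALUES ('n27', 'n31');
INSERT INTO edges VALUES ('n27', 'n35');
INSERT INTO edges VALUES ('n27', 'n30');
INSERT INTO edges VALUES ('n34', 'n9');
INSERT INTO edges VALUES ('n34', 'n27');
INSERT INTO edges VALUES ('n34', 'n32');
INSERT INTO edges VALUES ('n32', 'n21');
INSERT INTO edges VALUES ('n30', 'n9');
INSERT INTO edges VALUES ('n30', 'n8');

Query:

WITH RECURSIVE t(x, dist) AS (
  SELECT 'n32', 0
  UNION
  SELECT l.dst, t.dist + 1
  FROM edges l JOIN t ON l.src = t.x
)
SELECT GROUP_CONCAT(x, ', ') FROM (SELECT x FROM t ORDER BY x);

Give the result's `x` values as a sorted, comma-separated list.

Base: (n32, dist=0).
Iteration 1: edges from {n32} -> (n21, dist=1).
Iteration 2: edges from {n21} -> (n30, dist=2).
Iteration 3: edges from {n30} -> (n8, dist=3), (n9, dist=3).
Iteration 4: no outgoing edges from {n8,n9}; recursion stops.

n21, n30, n32, n8, n9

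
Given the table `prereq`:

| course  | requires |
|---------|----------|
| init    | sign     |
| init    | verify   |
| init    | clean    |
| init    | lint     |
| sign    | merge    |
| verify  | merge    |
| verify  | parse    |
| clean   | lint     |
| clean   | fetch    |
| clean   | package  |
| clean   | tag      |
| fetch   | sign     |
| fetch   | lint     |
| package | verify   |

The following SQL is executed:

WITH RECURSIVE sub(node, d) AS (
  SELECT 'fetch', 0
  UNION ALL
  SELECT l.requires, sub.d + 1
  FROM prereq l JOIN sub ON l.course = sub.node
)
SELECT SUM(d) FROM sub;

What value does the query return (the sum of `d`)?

Base: (fetch, d=0).
Iteration 1: edges from {fetch} -> (lint, d=1), (sign, d=1).
Iteration 2: edges from {lint,sign} -> (merge, d=2).
Iteration 3: no outgoing edges from {merge}; recursion stops.
SUM(d) = 0 + 1 + 1 + 2 = 4.

4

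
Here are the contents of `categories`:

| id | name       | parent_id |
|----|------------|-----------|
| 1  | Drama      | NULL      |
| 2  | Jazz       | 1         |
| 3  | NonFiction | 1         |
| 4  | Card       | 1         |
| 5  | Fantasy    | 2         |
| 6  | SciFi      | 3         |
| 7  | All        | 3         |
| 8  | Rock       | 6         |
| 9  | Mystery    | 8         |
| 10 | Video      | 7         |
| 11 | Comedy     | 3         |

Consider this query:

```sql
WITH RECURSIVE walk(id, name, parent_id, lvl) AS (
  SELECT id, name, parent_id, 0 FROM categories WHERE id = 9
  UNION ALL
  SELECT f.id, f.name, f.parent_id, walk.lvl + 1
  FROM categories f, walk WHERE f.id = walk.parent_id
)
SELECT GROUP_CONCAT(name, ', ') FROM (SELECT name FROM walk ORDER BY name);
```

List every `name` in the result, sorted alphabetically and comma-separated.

Base: id=9 (Mystery), parent_id=8, lvl 0.
Iteration 1: join on id=8 -> Rock (id 8, parent_id=6, lvl 1).
Iteration 2: join on id=6 -> SciFi (id 6, parent_id=3, lvl 2).
Iteration 3: join on id=3 -> NonFiction (id 3, parent_id=1, lvl 3).
Iteration 4: join on id=1 -> Drama (id 1, parent_id=NULL, lvl 4).
Iteration 5: parent_id is NULL; no match; recursion stops.

Drama, Mystery, NonFiction, Rock, SciFi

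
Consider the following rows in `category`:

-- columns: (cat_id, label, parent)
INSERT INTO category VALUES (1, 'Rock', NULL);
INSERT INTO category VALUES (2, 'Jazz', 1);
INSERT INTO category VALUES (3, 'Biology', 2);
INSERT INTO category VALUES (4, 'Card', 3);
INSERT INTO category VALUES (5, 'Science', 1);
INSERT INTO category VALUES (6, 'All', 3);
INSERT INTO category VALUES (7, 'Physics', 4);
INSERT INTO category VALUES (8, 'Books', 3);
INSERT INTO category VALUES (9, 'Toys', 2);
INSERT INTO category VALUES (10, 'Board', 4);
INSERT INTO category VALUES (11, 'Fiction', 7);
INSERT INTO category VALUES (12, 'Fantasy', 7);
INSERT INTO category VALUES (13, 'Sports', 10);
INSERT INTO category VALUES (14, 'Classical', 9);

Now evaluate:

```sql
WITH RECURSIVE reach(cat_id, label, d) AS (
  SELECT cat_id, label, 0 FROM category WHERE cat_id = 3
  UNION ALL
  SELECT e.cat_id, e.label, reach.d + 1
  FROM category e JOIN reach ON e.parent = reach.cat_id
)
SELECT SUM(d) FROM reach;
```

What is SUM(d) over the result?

Base: cat_id=3 (Biology) at d 0.
Iteration 1: rows with parent in {3} -> Card (id 4, d 1), All (id 6, d 1), Books (id 8, d 1).
Iteration 2: rows with parent in {4,6,8} -> Physics (id 7, d 2), Board (id 10, d 2).
Iteration 3: rows with parent in {7,10} -> Fiction (id 11, d 3), Fantasy (id 12, d 3), Sports (id 13, d 3).
Iteration 4: no rows with parent in {11,12,13}; recursion stops.
SUM(d) = 0 + 1 + 1 + 1 + 2 + 2 + 3 + 3 + 3 = 16.

16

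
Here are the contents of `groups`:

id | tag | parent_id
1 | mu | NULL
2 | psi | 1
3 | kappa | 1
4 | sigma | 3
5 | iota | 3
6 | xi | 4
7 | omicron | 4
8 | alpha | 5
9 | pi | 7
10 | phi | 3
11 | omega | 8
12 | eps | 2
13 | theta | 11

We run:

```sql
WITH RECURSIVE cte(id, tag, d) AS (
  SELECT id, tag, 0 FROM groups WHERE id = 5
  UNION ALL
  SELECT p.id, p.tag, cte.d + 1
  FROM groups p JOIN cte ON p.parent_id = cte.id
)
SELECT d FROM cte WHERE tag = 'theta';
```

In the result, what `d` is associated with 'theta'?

Base: id=5 (iota) at d 0.
Iteration 1: rows with parent_id in {5} -> alpha (id 8, d 1).
Iteration 2: rows with parent_id in {8} -> omega (id 11, d 2).
Iteration 3: rows with parent_id in {11} -> theta (id 13, d 3).
Iteration 4: no rows with parent_id in {13}; recursion stops.

3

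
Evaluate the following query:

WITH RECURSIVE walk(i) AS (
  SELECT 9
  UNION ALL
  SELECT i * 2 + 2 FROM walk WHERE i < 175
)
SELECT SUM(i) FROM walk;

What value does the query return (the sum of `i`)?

Base: i=9.
Iteration 1: 9 < 175 holds -> i = 9 * 2 + 2 = 20.
Iteration 2: 20 < 175 holds -> i = 20 * 2 + 2 = 42.
Iteration 3: 42 < 175 holds -> i = 42 * 2 + 2 = 86.
Iteration 4: 86 < 175 holds -> i = 86 * 2 + 2 = 174.
Iteration 5: 174 < 175 holds -> i = 174 * 2 + 2 = 350.
Iteration 6: 350 < 175 fails; recursion stops.
SUM(i) = 9 + 20 + 42 + 86 + 174 + 350 = 681.

681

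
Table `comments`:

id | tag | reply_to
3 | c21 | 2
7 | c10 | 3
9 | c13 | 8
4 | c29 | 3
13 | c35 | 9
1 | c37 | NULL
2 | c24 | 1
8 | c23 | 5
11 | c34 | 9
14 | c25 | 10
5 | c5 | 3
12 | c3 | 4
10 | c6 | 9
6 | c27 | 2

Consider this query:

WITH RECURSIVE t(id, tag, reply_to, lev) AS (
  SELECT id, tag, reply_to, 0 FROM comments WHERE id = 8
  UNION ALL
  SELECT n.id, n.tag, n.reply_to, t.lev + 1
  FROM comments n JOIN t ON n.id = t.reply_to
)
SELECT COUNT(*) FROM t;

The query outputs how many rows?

Base: id=8 (c23), reply_to=5, lev 0.
Iteration 1: join on id=5 -> c5 (id 5, reply_to=3, lev 1).
Iteration 2: join on id=3 -> c21 (id 3, reply_to=2, lev 2).
Iteration 3: join on id=2 -> c24 (id 2, reply_to=1, lev 3).
Iteration 4: join on id=1 -> c37 (id 1, reply_to=NULL, lev 4).
Iteration 5: reply_to is NULL; no match; recursion stops.
Total rows emitted: 5.

5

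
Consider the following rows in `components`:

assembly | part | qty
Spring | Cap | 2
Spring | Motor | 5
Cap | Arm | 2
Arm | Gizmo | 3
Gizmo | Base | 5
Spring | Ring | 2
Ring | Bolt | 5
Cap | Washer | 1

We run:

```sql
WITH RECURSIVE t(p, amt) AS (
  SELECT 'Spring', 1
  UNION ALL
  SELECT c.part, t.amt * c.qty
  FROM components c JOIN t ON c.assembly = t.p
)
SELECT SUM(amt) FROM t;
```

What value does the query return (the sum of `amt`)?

98

Base: (Spring, amt=1).
Iteration 1: components of {Spring} -> Cap = 1*2 = 2, Motor = 1*5 = 5, Ring = 1*2 = 2.
Iteration 2: components of {Cap,Motor,Ring} -> Arm = 2*2 = 4, Bolt = 2*5 = 10, Washer = 2*1 = 2.
Iteration 3: components of {Arm,Bolt,Washer} -> Gizmo = 4*3 = 12.
Iteration 4: components of {Gizmo} -> Base = 12*5 = 60.
Iteration 5: no further components; recursion stops.
SUM(amt) = 1 + 2 + 5 + 2 + 4 + 2 + 10 + 12 + 60 = 98.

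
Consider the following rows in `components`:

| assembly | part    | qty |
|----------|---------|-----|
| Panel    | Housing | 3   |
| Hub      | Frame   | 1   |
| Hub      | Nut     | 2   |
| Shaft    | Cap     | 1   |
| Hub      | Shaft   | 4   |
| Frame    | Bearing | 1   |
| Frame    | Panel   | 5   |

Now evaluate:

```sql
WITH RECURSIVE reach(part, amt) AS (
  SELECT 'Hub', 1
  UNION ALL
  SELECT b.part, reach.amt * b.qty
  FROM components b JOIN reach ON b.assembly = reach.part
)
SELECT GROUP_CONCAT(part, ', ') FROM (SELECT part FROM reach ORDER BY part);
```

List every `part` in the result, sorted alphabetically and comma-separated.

Bearing, Cap, Frame, Housing, Hub, Nut, Panel, Shaft

Base: (Hub, amt=1).
Iteration 1: components of {Hub} -> Frame = 1*1 = 1, Nut = 1*2 = 2, Shaft = 1*4 = 4.
Iteration 2: components of {Frame,Nut,Shaft} -> Bearing = 1*1 = 1, Cap = 4*1 = 4, Panel = 1*5 = 5.
Iteration 3: components of {Bearing,Cap,Panel} -> Housing = 5*3 = 15.
Iteration 4: no further components; recursion stops.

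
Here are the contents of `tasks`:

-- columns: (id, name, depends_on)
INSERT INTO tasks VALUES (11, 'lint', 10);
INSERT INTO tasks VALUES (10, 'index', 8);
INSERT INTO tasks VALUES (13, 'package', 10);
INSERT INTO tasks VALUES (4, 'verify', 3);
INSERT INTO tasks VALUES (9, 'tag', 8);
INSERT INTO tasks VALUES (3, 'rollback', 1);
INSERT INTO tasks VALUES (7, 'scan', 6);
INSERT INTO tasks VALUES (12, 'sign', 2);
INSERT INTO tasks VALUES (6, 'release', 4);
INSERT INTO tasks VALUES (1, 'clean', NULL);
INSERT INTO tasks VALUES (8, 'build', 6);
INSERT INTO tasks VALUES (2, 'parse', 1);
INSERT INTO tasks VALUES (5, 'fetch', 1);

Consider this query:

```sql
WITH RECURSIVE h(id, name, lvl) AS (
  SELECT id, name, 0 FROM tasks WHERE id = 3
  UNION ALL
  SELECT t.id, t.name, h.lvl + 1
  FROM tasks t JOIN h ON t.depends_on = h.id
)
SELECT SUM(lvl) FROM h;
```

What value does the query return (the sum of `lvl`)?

Base: id=3 (rollback) at lvl 0.
Iteration 1: rows with depends_on in {3} -> verify (id 4, lvl 1).
Iteration 2: rows with depends_on in {4} -> release (id 6, lvl 2).
Iteration 3: rows with depends_on in {6} -> scan (id 7, lvl 3), build (id 8, lvl 3).
Iteration 4: rows with depends_on in {7,8} -> tag (id 9, lvl 4), index (id 10, lvl 4).
Iteration 5: rows with depends_on in {9,10} -> lint (id 11, lvl 5), package (id 13, lvl 5).
Iteration 6: no rows with depends_on in {11,13}; recursion stops.
SUM(lvl) = 0 + 1 + 2 + 3 + 3 + 4 + 4 + 5 + 5 = 27.

27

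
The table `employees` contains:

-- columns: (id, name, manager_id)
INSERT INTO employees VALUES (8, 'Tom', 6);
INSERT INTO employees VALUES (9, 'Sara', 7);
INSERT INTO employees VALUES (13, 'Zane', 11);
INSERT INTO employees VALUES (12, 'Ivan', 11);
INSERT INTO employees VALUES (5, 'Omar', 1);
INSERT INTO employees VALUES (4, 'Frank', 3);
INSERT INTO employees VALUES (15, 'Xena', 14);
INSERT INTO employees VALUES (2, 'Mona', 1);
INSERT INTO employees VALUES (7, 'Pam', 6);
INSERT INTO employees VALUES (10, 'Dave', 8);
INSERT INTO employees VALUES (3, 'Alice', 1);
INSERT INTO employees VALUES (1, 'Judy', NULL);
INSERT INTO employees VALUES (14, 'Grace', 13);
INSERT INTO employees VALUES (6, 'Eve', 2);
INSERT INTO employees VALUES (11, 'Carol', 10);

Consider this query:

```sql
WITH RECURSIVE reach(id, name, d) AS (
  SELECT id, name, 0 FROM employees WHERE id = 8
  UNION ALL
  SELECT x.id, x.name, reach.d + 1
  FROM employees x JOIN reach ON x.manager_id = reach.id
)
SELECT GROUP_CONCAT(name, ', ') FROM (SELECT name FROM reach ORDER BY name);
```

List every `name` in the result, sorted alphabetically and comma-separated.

Base: id=8 (Tom) at d 0.
Iteration 1: rows with manager_id in {8} -> Dave (id 10, d 1).
Iteration 2: rows with manager_id in {10} -> Carol (id 11, d 2).
Iteration 3: rows with manager_id in {11} -> Ivan (id 12, d 3), Zane (id 13, d 3).
Iteration 4: rows with manager_id in {12,13} -> Grace (id 14, d 4).
Iteration 5: rows with manager_id in {14} -> Xena (id 15, d 5).
Iteration 6: no rows with manager_id in {15}; recursion stops.

Carol, Dave, Grace, Ivan, Tom, Xena, Zane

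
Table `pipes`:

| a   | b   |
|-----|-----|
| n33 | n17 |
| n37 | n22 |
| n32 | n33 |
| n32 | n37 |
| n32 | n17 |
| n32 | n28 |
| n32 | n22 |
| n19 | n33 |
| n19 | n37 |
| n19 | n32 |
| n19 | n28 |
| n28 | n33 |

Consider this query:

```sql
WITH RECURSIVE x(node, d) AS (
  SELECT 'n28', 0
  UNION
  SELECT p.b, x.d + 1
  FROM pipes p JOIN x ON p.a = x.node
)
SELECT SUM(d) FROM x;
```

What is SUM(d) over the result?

3

Base: (n28, d=0).
Iteration 1: edges from {n28} -> (n33, d=1).
Iteration 2: edges from {n33} -> (n17, d=2).
Iteration 3: no outgoing edges from {n17}; recursion stops.
SUM(d) = 0 + 1 + 2 = 3.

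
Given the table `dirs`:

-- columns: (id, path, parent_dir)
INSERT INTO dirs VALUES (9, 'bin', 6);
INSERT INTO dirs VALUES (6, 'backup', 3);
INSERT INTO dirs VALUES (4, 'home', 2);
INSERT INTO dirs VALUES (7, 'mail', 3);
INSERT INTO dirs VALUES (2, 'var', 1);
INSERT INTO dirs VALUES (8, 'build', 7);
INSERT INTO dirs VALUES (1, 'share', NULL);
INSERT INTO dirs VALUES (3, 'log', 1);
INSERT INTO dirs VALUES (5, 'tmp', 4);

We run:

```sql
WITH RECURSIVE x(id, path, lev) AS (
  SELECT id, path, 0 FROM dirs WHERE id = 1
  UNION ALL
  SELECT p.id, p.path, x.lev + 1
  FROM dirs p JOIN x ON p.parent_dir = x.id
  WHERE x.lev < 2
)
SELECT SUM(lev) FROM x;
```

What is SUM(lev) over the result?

Base: id=1 (share) at lev 0.
Iteration 1: rows with parent_dir in {1} -> var (id 2, lev 1), log (id 3, lev 1).
Iteration 2: rows with parent_dir in {2,3} -> home (id 4, lev 2), backup (id 6, lev 2), mail (id 7, lev 2).
Iteration 3: lev < 2 fails for all current rows; recursion stops.
SUM(lev) = 0 + 1 + 1 + 2 + 2 + 2 = 8.

8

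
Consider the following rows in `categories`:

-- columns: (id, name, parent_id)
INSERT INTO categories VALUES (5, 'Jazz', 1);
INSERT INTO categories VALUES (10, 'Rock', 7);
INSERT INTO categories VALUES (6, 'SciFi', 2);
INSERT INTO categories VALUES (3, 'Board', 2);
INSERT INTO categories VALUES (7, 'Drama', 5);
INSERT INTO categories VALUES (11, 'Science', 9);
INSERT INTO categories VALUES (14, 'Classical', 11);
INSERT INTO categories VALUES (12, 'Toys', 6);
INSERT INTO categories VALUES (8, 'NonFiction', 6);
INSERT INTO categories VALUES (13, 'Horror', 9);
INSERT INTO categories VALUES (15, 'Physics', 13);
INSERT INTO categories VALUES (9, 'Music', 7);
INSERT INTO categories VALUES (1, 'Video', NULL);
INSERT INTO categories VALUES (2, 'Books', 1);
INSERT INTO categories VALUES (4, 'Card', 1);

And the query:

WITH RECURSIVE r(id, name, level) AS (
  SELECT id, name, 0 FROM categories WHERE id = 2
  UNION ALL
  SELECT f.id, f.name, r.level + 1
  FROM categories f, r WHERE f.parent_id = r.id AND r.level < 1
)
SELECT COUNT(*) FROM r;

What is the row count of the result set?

3

Base: id=2 (Books) at level 0.
Iteration 1: rows with parent_id in {2} -> Board (id 3, level 1), SciFi (id 6, level 1).
Iteration 2: level < 1 fails for all current rows; recursion stops.
Total rows emitted: 3.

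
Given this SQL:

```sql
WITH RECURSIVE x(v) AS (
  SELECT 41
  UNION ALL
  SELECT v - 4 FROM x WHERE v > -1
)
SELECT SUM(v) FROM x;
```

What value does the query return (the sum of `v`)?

Base: v=41.
Iteration 1: 41 > -1 holds -> v = 41 - 4 = 37.
Iteration 2: 37 > -1 holds -> v = 37 - 4 = 33.
Iteration 3: 33 > -1 holds -> v = 33 - 4 = 29.
Iteration 4: 29 > -1 holds -> v = 29 - 4 = 25.
Iteration 5: 25 > -1 holds -> v = 25 - 4 = 21.
Iteration 6: 21 > -1 holds -> v = 21 - 4 = 17.
Iteration 7: 17 > -1 holds -> v = 17 - 4 = 13.
Iteration 8: 13 > -1 holds -> v = 13 - 4 = 9.
Iteration 9: 9 > -1 holds -> v = 9 - 4 = 5.
Iteration 10: 5 > -1 holds -> v = 5 - 4 = 1.
Iteration 11: 1 > -1 holds -> v = 1 - 4 = -3.
Iteration 12: -3 > -1 fails; recursion stops.
SUM(v) = 41 + 37 + 33 + 29 + 25 + 21 + 17 + 13 + 9 + 5 + 1 + -3 = 228.

228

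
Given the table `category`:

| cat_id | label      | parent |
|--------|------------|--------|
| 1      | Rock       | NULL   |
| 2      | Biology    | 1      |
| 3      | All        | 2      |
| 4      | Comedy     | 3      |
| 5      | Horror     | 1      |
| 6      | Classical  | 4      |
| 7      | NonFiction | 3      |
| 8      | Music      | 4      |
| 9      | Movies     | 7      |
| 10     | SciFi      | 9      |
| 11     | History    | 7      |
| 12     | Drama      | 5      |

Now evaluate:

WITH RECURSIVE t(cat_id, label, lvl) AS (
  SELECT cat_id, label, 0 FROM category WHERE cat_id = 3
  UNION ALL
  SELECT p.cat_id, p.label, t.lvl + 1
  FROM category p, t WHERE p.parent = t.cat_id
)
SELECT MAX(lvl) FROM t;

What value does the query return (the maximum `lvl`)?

3

Base: cat_id=3 (All) at lvl 0.
Iteration 1: rows with parent in {3} -> Comedy (id 4, lvl 1), NonFiction (id 7, lvl 1).
Iteration 2: rows with parent in {4,7} -> Classical (id 6, lvl 2), Music (id 8, lvl 2), Movies (id 9, lvl 2), History (id 11, lvl 2).
Iteration 3: rows with parent in {6,8,9,11} -> SciFi (id 10, lvl 3).
Iteration 4: no rows with parent in {10}; recursion stops.
lvl values: 0, 1, 1, 2, 2, 2, 2, 3; the maximum is 3.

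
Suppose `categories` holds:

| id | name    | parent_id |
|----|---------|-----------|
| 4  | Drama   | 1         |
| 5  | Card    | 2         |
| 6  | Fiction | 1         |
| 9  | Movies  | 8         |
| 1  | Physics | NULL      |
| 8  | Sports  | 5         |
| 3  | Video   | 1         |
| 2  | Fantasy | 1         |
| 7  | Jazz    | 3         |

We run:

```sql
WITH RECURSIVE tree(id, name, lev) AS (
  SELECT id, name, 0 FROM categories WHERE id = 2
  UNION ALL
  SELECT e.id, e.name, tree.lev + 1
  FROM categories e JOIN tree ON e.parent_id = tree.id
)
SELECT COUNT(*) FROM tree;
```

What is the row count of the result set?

4

Base: id=2 (Fantasy) at lev 0.
Iteration 1: rows with parent_id in {2} -> Card (id 5, lev 1).
Iteration 2: rows with parent_id in {5} -> Sports (id 8, lev 2).
Iteration 3: rows with parent_id in {8} -> Movies (id 9, lev 3).
Iteration 4: no rows with parent_id in {9}; recursion stops.
Total rows emitted: 4.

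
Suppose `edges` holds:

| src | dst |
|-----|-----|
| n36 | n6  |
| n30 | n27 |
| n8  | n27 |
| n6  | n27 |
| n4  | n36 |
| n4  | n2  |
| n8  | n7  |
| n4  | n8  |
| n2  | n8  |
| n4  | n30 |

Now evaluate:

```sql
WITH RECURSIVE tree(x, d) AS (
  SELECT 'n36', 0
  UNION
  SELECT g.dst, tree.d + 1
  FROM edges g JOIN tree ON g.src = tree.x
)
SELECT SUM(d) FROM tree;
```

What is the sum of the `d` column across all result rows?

3

Base: (n36, d=0).
Iteration 1: edges from {n36} -> (n6, d=1).
Iteration 2: edges from {n6} -> (n27, d=2).
Iteration 3: no outgoing edges from {n27}; recursion stops.
SUM(d) = 0 + 1 + 2 = 3.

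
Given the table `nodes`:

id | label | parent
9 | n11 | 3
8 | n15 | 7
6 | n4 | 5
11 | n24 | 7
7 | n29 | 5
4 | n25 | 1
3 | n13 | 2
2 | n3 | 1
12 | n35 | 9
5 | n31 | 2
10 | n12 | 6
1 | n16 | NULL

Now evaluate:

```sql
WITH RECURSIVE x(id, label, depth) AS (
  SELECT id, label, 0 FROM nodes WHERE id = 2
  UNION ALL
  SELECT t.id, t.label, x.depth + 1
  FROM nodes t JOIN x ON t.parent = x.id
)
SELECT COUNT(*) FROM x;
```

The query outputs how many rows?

10

Base: id=2 (n3) at depth 0.
Iteration 1: rows with parent in {2} -> n13 (id 3, depth 1), n31 (id 5, depth 1).
Iteration 2: rows with parent in {3,5} -> n4 (id 6, depth 2), n29 (id 7, depth 2), n11 (id 9, depth 2).
Iteration 3: rows with parent in {6,7,9} -> n15 (id 8, depth 3), n12 (id 10, depth 3), n24 (id 11, depth 3), n35 (id 12, depth 3).
Iteration 4: no rows with parent in {8,10,11,12}; recursion stops.
Total rows emitted: 10.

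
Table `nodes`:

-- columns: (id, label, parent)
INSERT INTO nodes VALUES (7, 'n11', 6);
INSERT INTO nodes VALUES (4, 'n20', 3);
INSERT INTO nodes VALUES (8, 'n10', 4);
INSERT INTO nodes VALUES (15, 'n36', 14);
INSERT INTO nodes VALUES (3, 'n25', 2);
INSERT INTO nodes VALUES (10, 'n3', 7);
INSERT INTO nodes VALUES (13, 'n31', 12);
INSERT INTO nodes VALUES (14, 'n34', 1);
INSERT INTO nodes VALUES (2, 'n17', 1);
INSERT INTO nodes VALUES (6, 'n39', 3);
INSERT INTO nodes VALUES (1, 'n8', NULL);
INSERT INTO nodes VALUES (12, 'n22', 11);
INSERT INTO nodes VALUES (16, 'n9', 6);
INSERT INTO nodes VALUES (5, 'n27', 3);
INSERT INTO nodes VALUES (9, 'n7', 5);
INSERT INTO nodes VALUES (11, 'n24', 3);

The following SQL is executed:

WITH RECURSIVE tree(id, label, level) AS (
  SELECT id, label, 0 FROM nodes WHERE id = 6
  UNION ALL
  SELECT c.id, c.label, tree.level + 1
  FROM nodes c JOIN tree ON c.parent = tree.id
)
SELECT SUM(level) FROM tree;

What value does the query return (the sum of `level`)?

4

Base: id=6 (n39) at level 0.
Iteration 1: rows with parent in {6} -> n11 (id 7, level 1), n9 (id 16, level 1).
Iteration 2: rows with parent in {7,16} -> n3 (id 10, level 2).
Iteration 3: no rows with parent in {10}; recursion stops.
SUM(level) = 0 + 1 + 1 + 2 = 4.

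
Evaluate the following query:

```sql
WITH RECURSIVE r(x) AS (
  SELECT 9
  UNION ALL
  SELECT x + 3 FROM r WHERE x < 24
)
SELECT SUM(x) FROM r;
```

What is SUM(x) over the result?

Base: x=9.
Iteration 1: 9 < 24 holds -> x = 9 + 3 = 12.
Iteration 2: 12 < 24 holds -> x = 12 + 3 = 15.
Iteration 3: 15 < 24 holds -> x = 15 + 3 = 18.
Iteration 4: 18 < 24 holds -> x = 18 + 3 = 21.
Iteration 5: 21 < 24 holds -> x = 21 + 3 = 24.
Iteration 6: 24 < 24 fails; recursion stops.
SUM(x) = 9 + 12 + 15 + 18 + 21 + 24 = 99.

99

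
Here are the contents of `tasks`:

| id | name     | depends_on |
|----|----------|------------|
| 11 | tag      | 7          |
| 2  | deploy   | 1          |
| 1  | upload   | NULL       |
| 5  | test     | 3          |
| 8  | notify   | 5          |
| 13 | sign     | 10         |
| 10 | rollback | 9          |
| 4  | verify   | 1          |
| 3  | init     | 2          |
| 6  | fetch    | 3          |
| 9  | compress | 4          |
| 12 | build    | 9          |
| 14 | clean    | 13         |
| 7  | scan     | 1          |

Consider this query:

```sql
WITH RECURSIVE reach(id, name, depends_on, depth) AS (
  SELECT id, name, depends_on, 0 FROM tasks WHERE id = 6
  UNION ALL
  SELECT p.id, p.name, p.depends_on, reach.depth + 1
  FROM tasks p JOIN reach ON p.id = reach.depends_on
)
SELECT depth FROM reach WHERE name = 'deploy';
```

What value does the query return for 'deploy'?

2

Base: id=6 (fetch), depends_on=3, depth 0.
Iteration 1: join on id=3 -> init (id 3, depends_on=2, depth 1).
Iteration 2: join on id=2 -> deploy (id 2, depends_on=1, depth 2).
Iteration 3: join on id=1 -> upload (id 1, depends_on=NULL, depth 3).
Iteration 4: depends_on is NULL; no match; recursion stops.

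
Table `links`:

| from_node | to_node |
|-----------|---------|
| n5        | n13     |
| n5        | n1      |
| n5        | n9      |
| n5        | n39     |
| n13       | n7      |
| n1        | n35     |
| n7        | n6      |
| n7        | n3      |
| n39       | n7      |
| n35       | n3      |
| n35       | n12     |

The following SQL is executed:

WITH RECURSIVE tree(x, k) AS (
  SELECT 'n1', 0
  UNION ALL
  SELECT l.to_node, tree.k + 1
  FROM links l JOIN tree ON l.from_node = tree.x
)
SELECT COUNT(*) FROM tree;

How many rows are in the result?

4

Base: (n1, k=0).
Iteration 1: edges from {n1} -> (n35, k=1).
Iteration 2: edges from {n35} -> (n12, k=2), (n3, k=2).
Iteration 3: no outgoing edges from {n12,n3}; recursion stops.
Total rows emitted: 4.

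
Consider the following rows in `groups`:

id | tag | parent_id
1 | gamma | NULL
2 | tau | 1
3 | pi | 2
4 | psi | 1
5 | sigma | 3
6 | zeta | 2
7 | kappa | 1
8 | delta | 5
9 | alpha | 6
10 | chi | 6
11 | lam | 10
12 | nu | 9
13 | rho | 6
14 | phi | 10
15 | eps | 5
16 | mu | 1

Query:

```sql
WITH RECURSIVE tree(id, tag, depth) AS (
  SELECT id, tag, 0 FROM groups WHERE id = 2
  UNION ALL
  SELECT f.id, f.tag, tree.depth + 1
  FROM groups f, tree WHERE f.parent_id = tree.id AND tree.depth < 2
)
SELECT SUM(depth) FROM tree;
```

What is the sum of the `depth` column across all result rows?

10

Base: id=2 (tau) at depth 0.
Iteration 1: rows with parent_id in {2} -> pi (id 3, depth 1), zeta (id 6, depth 1).
Iteration 2: rows with parent_id in {3,6} -> sigma (id 5, depth 2), alpha (id 9, depth 2), chi (id 10, depth 2), rho (id 13, depth 2).
Iteration 3: depth < 2 fails for all current rows; recursion stops.
SUM(depth) = 0 + 1 + 1 + 2 + 2 + 2 + 2 = 10.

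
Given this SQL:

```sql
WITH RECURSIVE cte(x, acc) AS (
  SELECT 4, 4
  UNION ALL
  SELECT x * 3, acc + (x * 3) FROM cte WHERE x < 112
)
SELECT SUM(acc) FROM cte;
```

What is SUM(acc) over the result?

716

Base: x=4, acc=4.
Iteration 1: 4 < 112 holds -> x = 4 * 3 = 12, acc = 4 + 12 = 16.
Iteration 2: 12 < 112 holds -> x = 12 * 3 = 36, acc = 16 + 36 = 52.
Iteration 3: 36 < 112 holds -> x = 36 * 3 = 108, acc = 52 + 108 = 160.
Iteration 4: 108 < 112 holds -> x = 108 * 3 = 324, acc = 160 + 324 = 484.
Iteration 5: 324 < 112 fails; recursion stops.
SUM(acc) = 4 + 16 + 52 + 160 + 484 = 716.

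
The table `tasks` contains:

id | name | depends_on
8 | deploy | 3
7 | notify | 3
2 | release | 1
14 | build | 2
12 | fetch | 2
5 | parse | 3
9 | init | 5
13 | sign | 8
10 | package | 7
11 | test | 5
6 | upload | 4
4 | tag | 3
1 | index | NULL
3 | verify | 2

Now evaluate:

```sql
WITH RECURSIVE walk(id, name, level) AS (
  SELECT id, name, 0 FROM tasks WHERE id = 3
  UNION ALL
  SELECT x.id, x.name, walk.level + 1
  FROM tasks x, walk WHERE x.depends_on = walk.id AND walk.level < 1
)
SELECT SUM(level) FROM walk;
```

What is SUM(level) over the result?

Base: id=3 (verify) at level 0.
Iteration 1: rows with depends_on in {3} -> tag (id 4, level 1), parse (id 5, level 1), notify (id 7, level 1), deploy (id 8, level 1).
Iteration 2: level < 1 fails for all current rows; recursion stops.
SUM(level) = 0 + 1 + 1 + 1 + 1 = 4.

4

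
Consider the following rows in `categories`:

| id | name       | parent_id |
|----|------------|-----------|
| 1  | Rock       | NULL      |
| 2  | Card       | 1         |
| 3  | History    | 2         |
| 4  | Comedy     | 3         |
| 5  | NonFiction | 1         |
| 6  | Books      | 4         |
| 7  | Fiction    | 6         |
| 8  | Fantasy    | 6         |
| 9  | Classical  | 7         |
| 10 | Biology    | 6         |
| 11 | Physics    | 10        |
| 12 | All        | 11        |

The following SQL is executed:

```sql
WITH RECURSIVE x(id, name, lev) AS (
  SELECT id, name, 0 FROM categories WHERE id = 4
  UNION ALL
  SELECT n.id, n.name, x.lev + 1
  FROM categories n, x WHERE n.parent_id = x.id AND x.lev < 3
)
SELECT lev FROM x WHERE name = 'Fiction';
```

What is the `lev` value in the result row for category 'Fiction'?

Base: id=4 (Comedy) at lev 0.
Iteration 1: rows with parent_id in {4} -> Books (id 6, lev 1).
Iteration 2: rows with parent_id in {6} -> Fiction (id 7, lev 2), Fantasy (id 8, lev 2), Biology (id 10, lev 2).
Iteration 3: rows with parent_id in {7,8,10} -> Classical (id 9, lev 3), Physics (id 11, lev 3).
Iteration 4: lev < 3 fails for all current rows; recursion stops.

2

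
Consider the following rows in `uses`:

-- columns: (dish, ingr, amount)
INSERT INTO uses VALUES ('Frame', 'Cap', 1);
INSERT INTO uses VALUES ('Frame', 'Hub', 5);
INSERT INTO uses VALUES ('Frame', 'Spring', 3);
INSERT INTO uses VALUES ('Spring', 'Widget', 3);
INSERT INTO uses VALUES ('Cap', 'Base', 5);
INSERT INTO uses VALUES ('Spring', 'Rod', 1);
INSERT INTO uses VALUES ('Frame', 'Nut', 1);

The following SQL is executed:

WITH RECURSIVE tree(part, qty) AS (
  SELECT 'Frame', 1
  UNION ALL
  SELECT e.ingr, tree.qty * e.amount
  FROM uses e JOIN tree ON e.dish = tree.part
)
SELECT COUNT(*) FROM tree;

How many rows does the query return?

Base: (Frame, qty=1).
Iteration 1: components of {Frame} -> Cap = 1*1 = 1, Hub = 1*5 = 5, Nut = 1*1 = 1, Spring = 1*3 = 3.
Iteration 2: components of {Cap,Hub,Nut,Spring} -> Base = 1*5 = 5, Rod = 3*1 = 3, Widget = 3*3 = 9.
Iteration 3: no further components; recursion stops.
Total rows emitted: 8.

8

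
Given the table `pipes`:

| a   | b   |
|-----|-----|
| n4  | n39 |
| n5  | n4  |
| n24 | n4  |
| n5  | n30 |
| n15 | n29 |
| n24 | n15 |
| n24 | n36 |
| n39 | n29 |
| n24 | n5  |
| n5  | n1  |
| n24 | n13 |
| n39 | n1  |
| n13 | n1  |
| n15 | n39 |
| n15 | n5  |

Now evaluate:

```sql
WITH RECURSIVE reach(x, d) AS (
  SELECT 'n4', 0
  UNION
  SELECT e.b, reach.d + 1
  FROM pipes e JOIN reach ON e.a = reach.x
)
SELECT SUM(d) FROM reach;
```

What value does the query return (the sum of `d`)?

5

Base: (n4, d=0).
Iteration 1: edges from {n4} -> (n39, d=1).
Iteration 2: edges from {n39} -> (n1, d=2), (n29, d=2).
Iteration 3: no outgoing edges from {n1,n29}; recursion stops.
SUM(d) = 0 + 1 + 2 + 2 = 5.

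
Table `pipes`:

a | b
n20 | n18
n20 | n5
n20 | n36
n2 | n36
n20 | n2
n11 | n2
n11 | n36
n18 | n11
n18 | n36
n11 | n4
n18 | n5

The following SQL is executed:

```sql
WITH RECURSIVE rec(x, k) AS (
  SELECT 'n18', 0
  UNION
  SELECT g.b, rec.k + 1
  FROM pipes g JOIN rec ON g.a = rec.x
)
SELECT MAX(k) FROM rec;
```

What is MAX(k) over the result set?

Base: (n18, k=0).
Iteration 1: edges from {n18} -> (n11, k=1), (n36, k=1), (n5, k=1).
Iteration 2: edges from {n11,n36,n5} -> (n2, k=2), (n36, k=2), (n4, k=2).
Iteration 3: edges from {n2,n36,n4} -> (n36, k=3).
Iteration 4: no outgoing edges from {n36}; recursion stops.
k values: 0, 1, 1, 1, 2, 2, 2, 3; the maximum is 3.

3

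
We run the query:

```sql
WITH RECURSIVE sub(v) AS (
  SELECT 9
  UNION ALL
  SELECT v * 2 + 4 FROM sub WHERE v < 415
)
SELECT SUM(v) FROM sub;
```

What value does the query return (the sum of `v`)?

1623

Base: v=9.
Iteration 1: 9 < 415 holds -> v = 9 * 2 + 4 = 22.
Iteration 2: 22 < 415 holds -> v = 22 * 2 + 4 = 48.
Iteration 3: 48 < 415 holds -> v = 48 * 2 + 4 = 100.
Iteration 4: 100 < 415 holds -> v = 100 * 2 + 4 = 204.
Iteration 5: 204 < 415 holds -> v = 204 * 2 + 4 = 412.
Iteration 6: 412 < 415 holds -> v = 412 * 2 + 4 = 828.
Iteration 7: 828 < 415 fails; recursion stops.
SUM(v) = 9 + 22 + 48 + 100 + 204 + 412 + 828 = 1623.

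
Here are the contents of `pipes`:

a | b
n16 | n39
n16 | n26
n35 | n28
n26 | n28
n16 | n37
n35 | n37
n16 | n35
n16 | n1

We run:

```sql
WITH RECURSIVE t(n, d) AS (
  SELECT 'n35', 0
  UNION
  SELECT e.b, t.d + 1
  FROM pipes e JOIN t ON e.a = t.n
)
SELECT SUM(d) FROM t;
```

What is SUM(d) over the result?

2

Base: (n35, d=0).
Iteration 1: edges from {n35} -> (n28, d=1), (n37, d=1).
Iteration 2: no outgoing edges from {n28,n37}; recursion stops.
SUM(d) = 0 + 1 + 1 = 2.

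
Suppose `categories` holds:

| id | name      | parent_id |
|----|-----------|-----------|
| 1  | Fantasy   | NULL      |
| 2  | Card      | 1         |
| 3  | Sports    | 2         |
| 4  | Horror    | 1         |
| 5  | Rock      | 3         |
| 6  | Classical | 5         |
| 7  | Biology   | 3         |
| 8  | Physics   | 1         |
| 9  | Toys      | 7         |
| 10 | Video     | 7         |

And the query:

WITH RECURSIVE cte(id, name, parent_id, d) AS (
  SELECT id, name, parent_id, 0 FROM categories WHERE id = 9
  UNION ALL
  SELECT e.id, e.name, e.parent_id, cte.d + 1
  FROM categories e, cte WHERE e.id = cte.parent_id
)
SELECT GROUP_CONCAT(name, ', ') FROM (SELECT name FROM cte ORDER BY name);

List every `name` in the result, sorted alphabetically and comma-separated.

Base: id=9 (Toys), parent_id=7, d 0.
Iteration 1: join on id=7 -> Biology (id 7, parent_id=3, d 1).
Iteration 2: join on id=3 -> Sports (id 3, parent_id=2, d 2).
Iteration 3: join on id=2 -> Card (id 2, parent_id=1, d 3).
Iteration 4: join on id=1 -> Fantasy (id 1, parent_id=NULL, d 4).
Iteration 5: parent_id is NULL; no match; recursion stops.

Biology, Card, Fantasy, Sports, Toys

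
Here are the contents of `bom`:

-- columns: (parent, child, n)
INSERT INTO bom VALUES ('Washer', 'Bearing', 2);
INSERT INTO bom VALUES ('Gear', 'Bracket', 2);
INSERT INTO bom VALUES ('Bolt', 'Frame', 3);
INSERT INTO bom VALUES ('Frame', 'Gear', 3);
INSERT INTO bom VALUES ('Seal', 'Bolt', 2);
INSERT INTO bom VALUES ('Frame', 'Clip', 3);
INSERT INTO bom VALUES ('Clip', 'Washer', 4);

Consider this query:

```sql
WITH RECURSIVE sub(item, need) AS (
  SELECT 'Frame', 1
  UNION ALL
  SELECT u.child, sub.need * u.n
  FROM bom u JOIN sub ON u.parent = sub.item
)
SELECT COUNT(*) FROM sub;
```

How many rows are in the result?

Base: (Frame, need=1).
Iteration 1: components of {Frame} -> Clip = 1*3 = 3, Gear = 1*3 = 3.
Iteration 2: components of {Clip,Gear} -> Bracket = 3*2 = 6, Washer = 3*4 = 12.
Iteration 3: components of {Bracket,Washer} -> Bearing = 12*2 = 24.
Iteration 4: no further components; recursion stops.
Total rows emitted: 6.

6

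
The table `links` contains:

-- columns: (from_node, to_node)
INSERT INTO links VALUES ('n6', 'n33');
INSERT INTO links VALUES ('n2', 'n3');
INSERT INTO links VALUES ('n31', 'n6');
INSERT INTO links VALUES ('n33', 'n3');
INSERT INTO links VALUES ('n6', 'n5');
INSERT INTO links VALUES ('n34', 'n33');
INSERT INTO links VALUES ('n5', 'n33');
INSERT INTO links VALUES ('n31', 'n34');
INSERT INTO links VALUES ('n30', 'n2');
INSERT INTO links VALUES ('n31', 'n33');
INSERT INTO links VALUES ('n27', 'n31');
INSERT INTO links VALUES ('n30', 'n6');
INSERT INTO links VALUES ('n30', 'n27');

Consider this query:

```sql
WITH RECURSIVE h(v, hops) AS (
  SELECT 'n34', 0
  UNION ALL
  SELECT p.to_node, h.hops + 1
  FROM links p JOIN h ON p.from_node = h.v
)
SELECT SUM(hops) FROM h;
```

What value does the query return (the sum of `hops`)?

Base: (n34, hops=0).
Iteration 1: edges from {n34} -> (n33, hops=1).
Iteration 2: edges from {n33} -> (n3, hops=2).
Iteration 3: no outgoing edges from {n3}; recursion stops.
SUM(hops) = 0 + 1 + 2 = 3.

3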